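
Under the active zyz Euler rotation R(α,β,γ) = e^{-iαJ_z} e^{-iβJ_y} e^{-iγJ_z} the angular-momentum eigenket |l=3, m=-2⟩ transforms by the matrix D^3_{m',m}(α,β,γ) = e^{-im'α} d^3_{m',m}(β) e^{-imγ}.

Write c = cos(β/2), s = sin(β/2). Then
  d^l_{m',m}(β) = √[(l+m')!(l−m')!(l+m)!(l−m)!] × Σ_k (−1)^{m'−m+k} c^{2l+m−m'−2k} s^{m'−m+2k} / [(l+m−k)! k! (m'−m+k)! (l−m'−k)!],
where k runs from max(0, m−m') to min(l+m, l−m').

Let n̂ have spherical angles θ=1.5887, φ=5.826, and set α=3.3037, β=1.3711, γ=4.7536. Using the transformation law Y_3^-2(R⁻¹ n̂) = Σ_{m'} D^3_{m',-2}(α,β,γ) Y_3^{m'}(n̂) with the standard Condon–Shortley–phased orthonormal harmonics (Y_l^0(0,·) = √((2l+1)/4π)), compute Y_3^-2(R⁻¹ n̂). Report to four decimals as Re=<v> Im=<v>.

Need the full column D^3_{m',-2} for m'=−3..3 at α=3.3037, β=1.3711, γ=4.7536.
cos(β/2)=0.774071, sin(β/2)=0.633099
d^3_{-3,-2}: single k=1 term ⇒ +0.430974;  D = +0.363129+0.232111i
d^3_{-2,-2}: k∈[0..1] ⇒ +0.215122 -0.719509 = -0.504387;  D = +0.463257+0.199496i
d^3_{-1,-2}: k∈[0..1] ⇒ -0.556385 +0.744367 = +0.187982;  D = +0.182389+0.045510i
d^3_{0,-2}: k∈[0..1] ⇒ +0.788182 -0.527240 = +0.260943;  D = -0.260057-0.021483i
d^3_{1,-2}: k∈[0..1] ⇒ -0.744367 +0.248965 = -0.495402;  D = -0.493830+0.039434i
d^3_{2,-2}: k∈[0..1] ⇒ +0.481302 -0.064392 = +0.416910;  D = -0.404783+0.099826i
d^3_{3,-2}: single k=0 term ⇒ -0.192847;  D = -0.177330+0.075791i
Y_3^{m'}(θ=1.5887,φ=5.826) and Σ D·Y over m':
  (+0.3631+0.2321i)·(+0.0825+0.4088i)  (+0.4633+0.1995i)·(-0.0112-0.0145i)  (+0.1824+0.0455i)·(-0.2895-0.1424i)  (-0.2601-0.0215i)·(+0.0200+0.0000i)  (-0.4938+0.0394i)·(+0.2895-0.1424i)  (-0.4048+0.0998i)·(-0.0112+0.0145i)  (-0.1773+0.0758i)·(-0.0825+0.4088i)
Y_3^-2(R⁻¹ n̂) = -0.269325+0.115096i

Re=-0.2693 Im=0.1151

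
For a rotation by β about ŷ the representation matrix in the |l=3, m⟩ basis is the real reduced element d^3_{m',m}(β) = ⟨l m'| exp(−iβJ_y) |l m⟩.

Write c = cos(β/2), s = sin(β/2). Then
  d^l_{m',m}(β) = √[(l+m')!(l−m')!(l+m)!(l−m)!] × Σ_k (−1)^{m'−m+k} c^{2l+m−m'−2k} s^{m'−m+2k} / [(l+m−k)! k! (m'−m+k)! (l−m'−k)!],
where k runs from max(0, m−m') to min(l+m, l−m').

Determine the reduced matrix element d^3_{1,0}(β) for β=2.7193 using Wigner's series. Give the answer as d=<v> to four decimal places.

d^3_{1,0}(β=2.7193) via Wigner's sum:
Half-angle: c=0.209581, s=0.977791. N=√(24·2·6·6)=41.569219
k: max(0,(0)−(1))=0 … min(3+(0),3−(1))=2
  k=0: (−1)^1·41.5692/(12)·0.2096^5·0.9778^1 = -0.001370
  k=1: (−1)^2·41.5692/(4)·0.2096^3·0.9778^3 = +0.089435
  k=2: (−1)^3·41.5692/(12)·0.2096^1·0.9778^5 = -0.648893
d^3_{1,0}(2.7193) = -0.001370 +0.089435 -0.648893 = -0.560828

d=-0.5608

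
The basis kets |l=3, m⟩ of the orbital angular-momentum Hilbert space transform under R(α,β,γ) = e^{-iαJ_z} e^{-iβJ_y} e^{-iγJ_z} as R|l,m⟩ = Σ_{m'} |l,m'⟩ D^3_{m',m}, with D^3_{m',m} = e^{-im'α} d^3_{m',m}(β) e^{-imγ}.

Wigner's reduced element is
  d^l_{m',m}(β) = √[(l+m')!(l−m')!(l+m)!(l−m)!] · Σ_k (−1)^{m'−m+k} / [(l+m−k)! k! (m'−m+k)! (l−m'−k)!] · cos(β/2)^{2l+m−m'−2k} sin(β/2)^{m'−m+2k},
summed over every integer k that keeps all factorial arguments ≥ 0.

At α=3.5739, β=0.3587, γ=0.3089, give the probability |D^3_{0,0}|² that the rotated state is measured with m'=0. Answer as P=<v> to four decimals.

Split into d^3_{0,0}(β=0.3587) × two z-phases.
With c≡cos(β/2)=0.983960 and s≡sin(β/2)=0.178390, N=[6·6·6·6]^{1/2}=36.000000
k: max(0,(0)−(0))=0 … min(3+(0),3−(0))=3
  k=0: (−1)^0·36.0000/(36)·0.9840^6·0.1784^0 = +0.907537
  k=1: (−1)^1·36.0000/(4)·0.9840^4·0.1784^2 = -0.268468
  k=2: (−1)^2·36.0000/(4)·0.9840^2·0.1784^4 = +0.008824
  k=3: (−1)^3·36.0000/(36)·0.9840^0·0.1784^6 = -0.000032
d^3_{0,0}(0.3587) = +0.907537 -0.268468 +0.008824 -0.000032 = +0.647860
|D^3_{0,0}|² = |d^3_{0,0}(β)|² = (+0.647860)² = 0.419723 (the z-rotation phases have unit modulus)

P=0.4197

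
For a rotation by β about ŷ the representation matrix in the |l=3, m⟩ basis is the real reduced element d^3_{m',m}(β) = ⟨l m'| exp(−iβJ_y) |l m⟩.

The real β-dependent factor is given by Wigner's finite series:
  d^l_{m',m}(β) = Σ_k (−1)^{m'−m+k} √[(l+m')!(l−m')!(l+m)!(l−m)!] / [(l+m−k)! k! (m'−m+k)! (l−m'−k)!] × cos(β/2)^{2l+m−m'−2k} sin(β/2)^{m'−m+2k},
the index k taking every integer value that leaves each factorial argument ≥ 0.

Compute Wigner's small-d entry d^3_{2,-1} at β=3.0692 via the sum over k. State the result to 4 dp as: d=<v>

d=0.1138

d^3_{2,-1}(β=3.0692) via Wigner's sum:
c=cos(3.0692/2)=0.036188, s=sin(3.0692/2)=0.999345; N=√[120·1·2·24]=75.894664
k∈{0,1} keeps every argument non-negative
  k=0: (−1)^3·75.8947/(12)·0.0362^3·0.9993^3 = -0.000299
  k=1: (−1)^4·75.8947/(24)·0.0362^1·0.9993^5 = +0.114064
d^3_{2,-1}(3.0692) = -0.000299 +0.114064 = +0.113764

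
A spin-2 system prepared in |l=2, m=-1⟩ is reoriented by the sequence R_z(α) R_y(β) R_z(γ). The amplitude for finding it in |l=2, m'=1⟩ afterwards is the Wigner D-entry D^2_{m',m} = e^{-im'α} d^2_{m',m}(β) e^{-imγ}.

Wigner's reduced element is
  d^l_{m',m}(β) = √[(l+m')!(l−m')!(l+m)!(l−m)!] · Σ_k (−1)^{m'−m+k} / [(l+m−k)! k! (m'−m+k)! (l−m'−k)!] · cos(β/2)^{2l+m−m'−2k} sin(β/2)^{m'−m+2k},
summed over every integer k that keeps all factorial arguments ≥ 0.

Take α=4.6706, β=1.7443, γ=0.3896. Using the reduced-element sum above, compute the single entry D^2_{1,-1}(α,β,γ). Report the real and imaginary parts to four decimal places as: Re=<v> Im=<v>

Re=-0.1605 Im=0.3487

Split into d^2_{1,-1}(β=1.7443) × two z-phases.
With c≡cos(β/2)=0.643182 and s≡sin(β/2)=0.765714, N=[6·1·1·6]^{1/2}=6.000000
k∈{0,1} keeps every argument non-negative
  k=0: (−1)^2·6.0000/(2)·0.6432^2·0.7657^2 = +0.727648
  k=1: (−1)^3·6.0000/(6)·0.6432^0·0.7657^4 = -0.343768
d^2_{1,-1}(1.7443) = +0.727648 -0.343768 = +0.383880
D = (-0.041777+0.999127i)·(+0.383880)·(+0.925061+0.379818i) = -0.160513+0.348711i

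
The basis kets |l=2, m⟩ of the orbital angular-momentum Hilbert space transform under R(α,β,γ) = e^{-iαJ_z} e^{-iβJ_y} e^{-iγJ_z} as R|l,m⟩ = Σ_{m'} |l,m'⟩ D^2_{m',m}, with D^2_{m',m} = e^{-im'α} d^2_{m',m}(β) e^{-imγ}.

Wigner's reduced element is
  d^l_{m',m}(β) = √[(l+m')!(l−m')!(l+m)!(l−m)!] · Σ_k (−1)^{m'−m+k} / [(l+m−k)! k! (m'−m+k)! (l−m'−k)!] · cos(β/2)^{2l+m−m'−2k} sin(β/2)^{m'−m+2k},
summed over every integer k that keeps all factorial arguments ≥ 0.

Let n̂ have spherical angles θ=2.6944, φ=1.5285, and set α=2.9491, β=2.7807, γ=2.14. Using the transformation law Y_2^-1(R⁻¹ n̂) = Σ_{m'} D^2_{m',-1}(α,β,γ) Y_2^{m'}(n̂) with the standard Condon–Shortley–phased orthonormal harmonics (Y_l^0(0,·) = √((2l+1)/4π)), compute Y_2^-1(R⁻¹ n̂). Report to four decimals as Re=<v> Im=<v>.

Re=-0.3341 Im=-0.0089

Need the full column D^2_{m',-1} for m'=−2..2 at α=2.9491, β=2.7807, γ=2.14.
cos(β/2)=0.179469, sin(β/2)=0.983764
d^2_{-2,-1}: single k=1 term ⇒ +0.011373;  D = -0.002083+0.011181i
d^2_{-1,-1}: k∈[0..1] ⇒ +0.001037 -0.093515 = -0.092477;  D = -0.034019+0.085993i
d^2_{0,-1}: k∈[0..1] ⇒ -0.013929 +0.418540 = +0.404610;  D = -0.218069+0.340816i
d^2_{1,-1}: k∈[0..1] ⇒ +0.093515 -0.936619 = -0.843105;  D = -0.581869+0.610126i
d^2_{2,-1}: single k=0 term ⇒ -0.341736;  D = +0.278804-0.197616i
Y_2^{m'}(θ=2.6944,φ=1.5285) and Σ D·Y over m':
  (-0.0021+0.0112i)·(-0.0720-0.0061i)  (-0.0340+0.0860i)·(-0.0127+0.3010i)  (-0.2181+0.3408i)·(+0.4538+0.0000i)  (-0.5819+0.6101i)·(+0.0127+0.3010i)  (+0.2788-0.1976i)·(-0.0720+0.0061i)
Y_2^-1(R⁻¹ n̂) = -0.334093-0.008868i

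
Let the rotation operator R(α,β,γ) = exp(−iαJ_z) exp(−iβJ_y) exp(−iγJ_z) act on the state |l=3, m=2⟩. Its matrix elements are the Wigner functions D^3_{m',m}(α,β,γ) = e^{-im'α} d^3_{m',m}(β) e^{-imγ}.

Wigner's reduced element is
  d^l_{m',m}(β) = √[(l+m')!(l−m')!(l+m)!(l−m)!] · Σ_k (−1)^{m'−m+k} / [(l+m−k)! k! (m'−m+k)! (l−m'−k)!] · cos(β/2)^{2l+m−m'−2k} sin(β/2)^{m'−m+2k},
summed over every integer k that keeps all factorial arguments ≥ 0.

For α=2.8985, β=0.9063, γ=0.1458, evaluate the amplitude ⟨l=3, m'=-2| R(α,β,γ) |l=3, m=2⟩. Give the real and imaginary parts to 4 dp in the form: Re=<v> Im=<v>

Re=0.1008 Im=-0.0992

First d^3_{-2,2}(β=0.9063), then the phase factors e^{-i(-2)α} and e^{-i(2)γ}:
With c≡cos(β/2)=0.899072 and s≡sin(β/2)=0.437800, N=[1·120·120·1]^{1/2}=120.000000
k∈{4,5} keeps every argument non-negative
  k=4: (−1)^0·120.0000/(24)·0.8991^2·0.4378^4 = +0.148478
  k=5: (−1)^1·120.0000/(120)·0.8991^0·0.4378^6 = -0.007041
d^3_{-2,2}(0.9063) = +0.148478 -0.007041 = +0.141437
Attach z-rotation phases: D = e^{-i(-2)(2.8985)}·(+0.141437)·e^{-i(2)(0.1458)} = +0.100769-0.099246i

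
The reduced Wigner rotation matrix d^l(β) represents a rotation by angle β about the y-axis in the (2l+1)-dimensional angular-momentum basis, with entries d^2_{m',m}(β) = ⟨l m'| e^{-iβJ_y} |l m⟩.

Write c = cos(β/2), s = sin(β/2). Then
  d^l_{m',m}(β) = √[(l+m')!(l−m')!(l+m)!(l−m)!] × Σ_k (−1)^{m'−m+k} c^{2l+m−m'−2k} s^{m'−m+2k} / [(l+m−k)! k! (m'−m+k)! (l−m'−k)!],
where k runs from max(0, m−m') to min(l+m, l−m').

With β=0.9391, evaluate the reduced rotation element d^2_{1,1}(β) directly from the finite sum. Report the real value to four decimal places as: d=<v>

d^2_{1,1}(β=0.9391) via Wigner's sum:
c=cos(0.9391/2)=0.891772, s=sin(0.9391/2)=0.452485; N=√[6·1·6·1]=6.000000
The bounds max(0,m−m')=0 and min(l+m,l−m')=1 give 2 terms
  k=0: (−1)^0·6.0000/(6)·0.8918^4·0.4525^0 = +0.632434
  k=1: (−1)^1·6.0000/(2)·0.8918^2·0.4525^2 = -0.488469
d^2_{1,1}(0.9391) = +0.632434 -0.488469 = +0.143965

d=0.1440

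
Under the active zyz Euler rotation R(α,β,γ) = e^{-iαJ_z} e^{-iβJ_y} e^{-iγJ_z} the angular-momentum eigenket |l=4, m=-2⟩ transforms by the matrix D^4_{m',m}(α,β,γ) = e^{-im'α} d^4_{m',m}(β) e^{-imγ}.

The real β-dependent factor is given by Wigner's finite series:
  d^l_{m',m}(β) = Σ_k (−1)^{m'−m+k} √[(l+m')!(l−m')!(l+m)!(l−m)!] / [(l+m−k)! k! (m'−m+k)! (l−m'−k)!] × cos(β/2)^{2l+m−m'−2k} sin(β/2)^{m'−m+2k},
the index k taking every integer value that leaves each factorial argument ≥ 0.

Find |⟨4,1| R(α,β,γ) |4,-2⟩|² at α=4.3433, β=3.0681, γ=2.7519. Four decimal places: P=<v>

First d^4_{1,-2}(β=3.0681), then the phase factors e^{-i(1)α} and e^{-i(-2)γ}:
Half-angle: c=0.036738, s=0.999325. N=√(120·6·2·720)=1018.233765
k∈{0,1,2} keeps every argument non-negative
  k=0: (−1)^3·1018.2338/(72)·0.0367^5·0.9993^3 = -0.000001
  k=1: (−1)^4·1018.2338/(48)·0.0367^3·0.9993^5 = +0.001048
  k=2: (−1)^5·1018.2338/(240)·0.0367^1·0.9993^7 = -0.155131
d^4_{1,-2}(3.0681) = -0.000001 +0.001048 -0.155131 = -0.154084
|D^4_{1,-2}|² = |d^4_{1,-2}(β)|² = (-0.154084)² = 0.023742 (the z-rotation phases have unit modulus)

P=0.0237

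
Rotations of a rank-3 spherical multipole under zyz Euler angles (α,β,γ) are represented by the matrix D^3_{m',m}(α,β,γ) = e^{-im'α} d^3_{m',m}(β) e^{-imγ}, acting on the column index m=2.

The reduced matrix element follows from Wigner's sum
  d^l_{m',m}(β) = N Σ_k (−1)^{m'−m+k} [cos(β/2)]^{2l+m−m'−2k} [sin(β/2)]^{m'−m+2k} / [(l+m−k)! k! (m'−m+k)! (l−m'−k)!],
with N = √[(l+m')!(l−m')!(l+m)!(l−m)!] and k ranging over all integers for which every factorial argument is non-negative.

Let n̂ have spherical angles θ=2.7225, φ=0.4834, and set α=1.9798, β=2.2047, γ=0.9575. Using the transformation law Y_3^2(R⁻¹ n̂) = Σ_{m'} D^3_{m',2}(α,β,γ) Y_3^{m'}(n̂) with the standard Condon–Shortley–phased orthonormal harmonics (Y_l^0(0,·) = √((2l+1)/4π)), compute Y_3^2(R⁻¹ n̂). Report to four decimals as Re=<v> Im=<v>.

Need the full column D^3_{m',2} for m'=−3..3 at α=1.9798, β=2.2047, γ=0.9575.
cos(β/2)=0.451501, sin(β/2)=0.892271
d^3_{-3,2}: single k=5 term ⇒ +0.625486;  D = -0.397174-0.483203i
d^3_{-2,2}: k∈[4..5] ⇒ +0.646061 -0.504638 = +0.141422;  D = -0.064527+0.125843i
d^3_{-1,2}: k∈[3..4] ⇒ +0.413518 -0.807499 = -0.393980;  D = -0.393153-0.025512i
d^3_{0,2}: k∈[2..3] ⇒ +0.181212 -0.707724 = -0.526512;  D = +0.177670+0.495629i
d^3_{1,2}: k∈[1..2] ⇒ +0.052941 -0.413518 = -0.360578;  D = +0.263041-0.246629i
d^3_{2,2}: k∈[0..1] ⇒ +0.008471 -0.165423 = -0.156952;  D = -0.144032-0.062359i
d^3_{3,2}: single k=0 term ⇒ -0.041008;  D = +0.000017+0.041008i
Y_3^{m'}(θ=2.7225,φ=0.4834) and Σ D·Y over m':
  (-0.3972-0.4832i)·(+0.0034-0.0279i)  (-0.0645+0.1258i)·(-0.0878+0.1272i)  (-0.3932-0.0255i)·(+0.3694-0.1939i)  (+0.1777+0.4956i)·(-0.3995+0.0000i)  (+0.2630-0.2466i)·(-0.3694-0.1939i)  (-0.1440-0.0624i)·(-0.0878-0.1272i)  (+0.0000+0.0410i)·(-0.0034-0.0279i)
Y_3^2(R⁻¹ n̂) = -0.385444-0.077261i

Re=-0.3854 Im=-0.0773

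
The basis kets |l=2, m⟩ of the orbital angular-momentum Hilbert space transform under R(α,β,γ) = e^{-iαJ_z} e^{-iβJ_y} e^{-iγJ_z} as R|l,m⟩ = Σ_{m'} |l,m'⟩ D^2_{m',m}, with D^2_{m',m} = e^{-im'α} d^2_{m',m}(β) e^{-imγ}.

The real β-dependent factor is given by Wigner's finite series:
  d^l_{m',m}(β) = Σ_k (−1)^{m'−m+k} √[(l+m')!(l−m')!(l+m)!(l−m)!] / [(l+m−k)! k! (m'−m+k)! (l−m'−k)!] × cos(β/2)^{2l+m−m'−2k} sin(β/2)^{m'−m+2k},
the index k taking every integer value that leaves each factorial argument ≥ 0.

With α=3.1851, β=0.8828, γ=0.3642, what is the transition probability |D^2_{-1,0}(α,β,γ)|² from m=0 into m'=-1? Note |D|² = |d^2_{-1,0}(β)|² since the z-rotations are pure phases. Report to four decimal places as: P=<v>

P=0.3609

D^2_{-1,0}(3.1851,0.8828,0.3642) = e^{-i·-1·3.1851}·d^2_{-1,0}(0.8828)·e^{-i·0·0.3642}. Compute d first:
c=cos(0.8828/2)=0.904154, s=sin(0.8828/2)=0.427206; N=√[1·6·2·2]=4.898979
k∈{1,2} keeps every argument non-negative
  k=1: (−1)^0·4.8990/(2)·0.9042^3·0.4272^1 = +0.773465
  k=2: (−1)^1·4.8990/(2)·0.9042^1·0.4272^3 = -0.172675
d^2_{-1,0}(0.8828) = +0.773465 -0.172675 = +0.600790
|D^2_{-1,0}|² = |d^2_{-1,0}(β)|² = (+0.600790)² = 0.360948 (the z-rotation phases have unit modulus)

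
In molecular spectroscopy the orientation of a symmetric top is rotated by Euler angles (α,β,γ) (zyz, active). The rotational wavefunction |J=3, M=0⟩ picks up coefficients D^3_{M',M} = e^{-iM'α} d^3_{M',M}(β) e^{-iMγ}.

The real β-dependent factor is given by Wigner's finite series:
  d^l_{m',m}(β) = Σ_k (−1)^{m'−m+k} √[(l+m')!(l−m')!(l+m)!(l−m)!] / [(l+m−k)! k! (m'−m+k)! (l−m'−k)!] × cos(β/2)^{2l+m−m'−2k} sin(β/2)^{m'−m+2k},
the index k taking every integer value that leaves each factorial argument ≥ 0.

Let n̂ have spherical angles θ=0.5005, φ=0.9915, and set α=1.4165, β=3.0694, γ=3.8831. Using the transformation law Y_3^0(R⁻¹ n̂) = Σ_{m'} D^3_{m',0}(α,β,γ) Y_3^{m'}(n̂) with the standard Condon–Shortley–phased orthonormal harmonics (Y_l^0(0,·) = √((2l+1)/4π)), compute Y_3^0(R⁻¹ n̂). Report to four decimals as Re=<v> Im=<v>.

Need the full column D^3_{m',0} for m'=−3..3 at α=1.4165, β=3.0694, γ=3.8831.
cos(β/2)=0.036088, sin(β/2)=0.999349
d^3_{-3,0}: single k=3 term ⇒ +0.000210;  D = -0.000094-0.000188i
d^3_{-2,0}: k∈[2..3] ⇒ +0.000009 -0.007115 = -0.007106;  D = +0.006770-0.002158i
d^3_{-1,0}: k∈[1..3] ⇒ +0.000000 -0.000487 +0.124608 = +0.124120;  D = +0.019075+0.122646i
d^3_{0,0}: k∈[0..3] ⇒ +0.000000 -0.000015 +0.011691 -0.996098 = -0.984422;  D = -0.984422+0.000000i
d^3_{1,0}: k∈[0..2] ⇒ -0.000000 +0.000487 -0.124608 = -0.124120;  D = -0.019075+0.122646i
d^3_{2,0}: k∈[0..1] ⇒ +0.000009 -0.007115 = -0.007106;  D = +0.006770+0.002158i
d^3_{3,0}: single k=0 term ⇒ -0.000210;  D = +0.000094-0.000188i
Y_3^{m'}(θ=0.5005,φ=0.9915) and Σ D·Y over m':
  (-0.0001-0.0002i)·(-0.0455-0.0077i)  (+0.0068-0.0022i)·(-0.0827-0.1892i)  (+0.0191+0.1226i)·(+0.2418-0.3697i)  (-0.9844+0.0000i)·(+0.2779+0.0000i)  (-0.0191+0.1226i)·(-0.2418-0.3697i)  (+0.0068+0.0022i)·(-0.0827+0.1892i)  (+0.0001-0.0002i)·(+0.0455-0.0077i)
Y_3^0(R⁻¹ n̂) = -0.175543+0.000000i

Re=-0.1755 Im=0.0000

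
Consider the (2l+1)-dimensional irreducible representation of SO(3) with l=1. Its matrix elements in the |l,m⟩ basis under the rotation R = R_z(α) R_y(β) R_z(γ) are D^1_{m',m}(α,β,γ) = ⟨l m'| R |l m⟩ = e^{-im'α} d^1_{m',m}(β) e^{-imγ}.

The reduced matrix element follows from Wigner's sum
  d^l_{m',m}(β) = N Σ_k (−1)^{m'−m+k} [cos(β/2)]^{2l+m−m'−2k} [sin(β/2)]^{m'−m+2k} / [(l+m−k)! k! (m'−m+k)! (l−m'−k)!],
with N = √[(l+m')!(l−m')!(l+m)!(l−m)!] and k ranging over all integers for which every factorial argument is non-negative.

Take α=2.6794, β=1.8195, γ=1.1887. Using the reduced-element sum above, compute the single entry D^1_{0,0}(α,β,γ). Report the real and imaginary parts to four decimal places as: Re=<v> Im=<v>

Split into d^1_{0,0}(β=1.8195) × two z-phases.
Half-angle: c=0.613943, s=0.789350. N=√(1·1·1·1)=1.000000
k: max(0,(0)−(0))=0 … min(1+(0),1−(0))=1
  k=0: (−1)^0·1.0000/(1)·0.6139^2·0.7894^0 = +0.376926
  k=1: (−1)^1·1.0000/(1)·0.6139^0·0.7894^2 = -0.623074
d^1_{0,0}(1.8195) = +0.376926 -0.623074 = -0.246148
D = (+1.000000+0.000000i)·(-0.246148)·(+1.000000+0.000000i) = -0.246148+0.000000i

Re=-0.2461 Im=0.0000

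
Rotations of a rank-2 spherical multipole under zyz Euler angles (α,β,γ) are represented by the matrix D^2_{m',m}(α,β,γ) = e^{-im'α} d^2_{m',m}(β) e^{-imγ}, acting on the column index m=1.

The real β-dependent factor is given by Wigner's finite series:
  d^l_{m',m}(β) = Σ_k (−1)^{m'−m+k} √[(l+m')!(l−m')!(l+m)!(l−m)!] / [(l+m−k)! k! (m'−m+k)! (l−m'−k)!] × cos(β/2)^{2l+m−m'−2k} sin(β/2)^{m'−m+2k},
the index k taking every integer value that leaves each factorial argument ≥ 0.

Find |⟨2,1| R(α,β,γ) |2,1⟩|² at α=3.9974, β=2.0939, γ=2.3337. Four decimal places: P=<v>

P=0.2502

Split into d^2_{1,1}(β=2.0939) × two z-phases.
c=cos(2.0939/2)=0.500214, s=sin(2.0939/2)=0.865902; N=√[6·1·6·1]=6.000000
k∈{0,1} keeps every argument non-negative
  k=0: (−1)^0·6.0000/(6)·0.5002^4·0.8659^0 = +0.062607
  k=1: (−1)^1·6.0000/(2)·0.5002^2·0.8659^2 = -0.562821
d^2_{1,1}(2.0939) = +0.062607 -0.562821 = -0.500214
|D^2_{1,1}|² = |d^2_{1,1}(β)|² = (-0.500214)² = 0.250214 (the z-rotation phases have unit modulus)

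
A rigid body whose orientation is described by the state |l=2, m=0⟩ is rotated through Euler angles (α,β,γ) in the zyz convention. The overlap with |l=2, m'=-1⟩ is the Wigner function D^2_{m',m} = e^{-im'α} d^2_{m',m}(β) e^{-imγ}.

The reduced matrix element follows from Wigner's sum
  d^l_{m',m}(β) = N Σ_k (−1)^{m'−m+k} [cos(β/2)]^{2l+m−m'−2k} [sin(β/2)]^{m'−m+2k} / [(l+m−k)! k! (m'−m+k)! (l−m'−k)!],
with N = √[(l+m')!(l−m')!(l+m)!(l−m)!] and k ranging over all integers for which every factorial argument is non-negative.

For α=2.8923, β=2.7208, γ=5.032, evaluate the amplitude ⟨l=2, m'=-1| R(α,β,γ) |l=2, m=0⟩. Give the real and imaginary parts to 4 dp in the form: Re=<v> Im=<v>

Re=0.4425 Im=-0.1127

D^2_{-1,0}(2.8923,2.7208,5.032) = e^{-i·-1·2.8923}·d^2_{-1,0}(2.7208)·e^{-i·0·5.032}. Compute d first:
Half-angle: c=0.208848, s=0.977948. N=√(1·6·2·2)=4.898979
Admissible k: 1..2 (factorial args all ≥0)
  k=1: (−1)^0·4.8990/(2)·0.2088^3·0.9779^1 = +0.021821
  k=2: (−1)^1·4.8990/(2)·0.2088^1·0.9779^3 = -0.478468
d^2_{-1,0}(2.7208) = +0.021821 -0.478468 = -0.456646
Attach z-rotation phases: D = e^{-i(-1)(2.8923)}·(-0.456646)·e^{-i(0)(5.032)} = +0.442530-0.112663i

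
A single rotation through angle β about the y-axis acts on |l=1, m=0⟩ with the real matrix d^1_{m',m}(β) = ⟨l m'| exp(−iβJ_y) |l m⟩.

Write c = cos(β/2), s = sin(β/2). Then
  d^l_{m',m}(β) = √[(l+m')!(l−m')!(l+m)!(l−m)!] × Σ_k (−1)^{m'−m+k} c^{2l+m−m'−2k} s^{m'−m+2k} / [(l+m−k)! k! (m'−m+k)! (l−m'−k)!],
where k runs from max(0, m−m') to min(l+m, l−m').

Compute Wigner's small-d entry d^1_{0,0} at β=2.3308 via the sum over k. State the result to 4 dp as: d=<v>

d^1_{0,0}(β=2.3308) via Wigner's sum:
Half-angle: c=0.394383, s=0.918946. N=√(1·1·1·1)=1.000000
k∈{0,1} keeps every argument non-negative
  k=0: (−1)^0·1.0000/(1)·0.3944^2·0.9189^0 = +0.155538
  k=1: (−1)^1·1.0000/(1)·0.3944^0·0.9189^2 = -0.844462
d^1_{0,0}(2.3308) = +0.155538 -0.844462 = -0.688924

d=-0.6889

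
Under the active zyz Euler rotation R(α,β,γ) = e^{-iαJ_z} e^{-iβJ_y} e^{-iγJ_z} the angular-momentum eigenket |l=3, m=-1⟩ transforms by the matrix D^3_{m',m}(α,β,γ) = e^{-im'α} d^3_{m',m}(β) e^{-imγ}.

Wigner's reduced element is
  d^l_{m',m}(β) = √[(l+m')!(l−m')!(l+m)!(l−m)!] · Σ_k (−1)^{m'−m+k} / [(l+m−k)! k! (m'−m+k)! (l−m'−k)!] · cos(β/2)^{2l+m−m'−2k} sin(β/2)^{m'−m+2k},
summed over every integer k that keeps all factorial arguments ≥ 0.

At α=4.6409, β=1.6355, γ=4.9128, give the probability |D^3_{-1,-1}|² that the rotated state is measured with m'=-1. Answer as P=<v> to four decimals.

P=0.0012

Split into d^3_{-1,-1}(β=1.6355) × two z-phases.
c=cos(1.6355/2)=0.683865, s=sin(1.6355/2)=0.729609; N=√[2·24·2·24]=48.000000
k: max(0,(-1)−(-1))=0 … min(3+(-1),3−(-1))=2
  k=0: (−1)^0·48.0000/(48)·0.6839^6·0.7296^0 = +0.102287
  k=1: (−1)^1·48.0000/(6)·0.6839^4·0.7296^2 = -0.931431
  k=2: (−1)^2·48.0000/(8)·0.6839^2·0.7296^4 = +0.795156
d^3_{-1,-1}(1.6355) = +0.102287 -0.931431 +0.795156 = -0.033988
|D^3_{-1,-1}|² = |d^3_{-1,-1}(β)|² = (-0.033988)² = 0.001155 (the z-rotation phases have unit modulus)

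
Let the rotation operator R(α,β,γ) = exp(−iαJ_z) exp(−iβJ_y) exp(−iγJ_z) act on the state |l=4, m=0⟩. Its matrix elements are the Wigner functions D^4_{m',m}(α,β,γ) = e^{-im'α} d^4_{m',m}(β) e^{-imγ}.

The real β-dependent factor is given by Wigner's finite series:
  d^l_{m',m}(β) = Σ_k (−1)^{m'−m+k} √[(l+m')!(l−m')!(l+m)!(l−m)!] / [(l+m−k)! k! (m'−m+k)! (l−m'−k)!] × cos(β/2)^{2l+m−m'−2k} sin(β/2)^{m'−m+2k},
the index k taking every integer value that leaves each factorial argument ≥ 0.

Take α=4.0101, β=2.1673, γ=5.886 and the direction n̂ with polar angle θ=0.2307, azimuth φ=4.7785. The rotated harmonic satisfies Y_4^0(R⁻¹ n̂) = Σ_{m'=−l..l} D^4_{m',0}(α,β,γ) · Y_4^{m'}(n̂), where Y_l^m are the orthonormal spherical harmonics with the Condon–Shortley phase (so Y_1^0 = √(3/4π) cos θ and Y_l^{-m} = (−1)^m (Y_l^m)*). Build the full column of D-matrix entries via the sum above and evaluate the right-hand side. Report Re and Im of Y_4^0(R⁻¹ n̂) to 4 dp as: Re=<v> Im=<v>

Need the full column D^4_{m',0} for m'=−4..4 at α=4.0101, β=2.1673, γ=5.886.
cos(β/2)=0.468106, sin(β/2)=0.883672
d^4_{-4,0}: single k=4 term ⇒ +0.244958;  D = -0.231546-0.079941i
d^4_{-3,0}: k∈[3..4] ⇒ +0.183510 -0.653963 = -0.470453;  D = -0.404459+0.240289i
d^4_{-2,0}: k∈[2..4] ⇒ +0.077942 -0.740682 +0.989822 = +0.327081;  D = -0.054117+0.322573i
d^4_{-1,0}: k∈[1..4] ⇒ +0.019463 -0.416161 +1.483048 -0.880842 = +0.205509;  D = -0.132752-0.156878i
d^4_{0,0}: k∈[0..4] ⇒ +0.002305 -0.131452 +1.054010 -1.669383 +0.371818 = -0.372703;  D = -0.372703+0.000000i
d^4_{1,0}: k∈[0..3] ⇒ -0.019463 +0.416161 -1.483048 +0.880842 = -0.205509;  D = +0.132752-0.156878i
d^4_{2,0}: k∈[0..2] ⇒ +0.077942 -0.740682 +0.989822 = +0.327081;  D = -0.054117-0.322573i
d^4_{3,0}: k∈[0..1] ⇒ -0.183510 +0.653963 = +0.470453;  D = +0.404459+0.240289i
d^4_{4,0}: single k=0 term ⇒ +0.244958;  D = -0.231546+0.079941i
Y_4^{m'}(θ=0.2307,φ=4.7785) and Σ D·Y over m':
  (-0.2315-0.0799i)·(+0.0012-0.0003i)  (-0.4045+0.2403i)·(-0.0029-0.0143i)  (-0.0541+0.3226i)·(-0.0977+0.0130i)  (-0.1328-0.1569i)·(+0.0253+0.3819i)  (-0.3727+0.0000i)·(+0.6352+0.0000i)  (+0.1328-0.1569i)·(-0.0253+0.3819i)  (-0.0541-0.3226i)·(-0.0977-0.0130i)  (+0.4045+0.2403i)·(+0.0029-0.0143i)  (-0.2315+0.0799i)·(+0.0012+0.0003i)
Y_4^0(R⁻¹ n̂) = -0.112844-0.000000i

Re=-0.1128 Im=0.0000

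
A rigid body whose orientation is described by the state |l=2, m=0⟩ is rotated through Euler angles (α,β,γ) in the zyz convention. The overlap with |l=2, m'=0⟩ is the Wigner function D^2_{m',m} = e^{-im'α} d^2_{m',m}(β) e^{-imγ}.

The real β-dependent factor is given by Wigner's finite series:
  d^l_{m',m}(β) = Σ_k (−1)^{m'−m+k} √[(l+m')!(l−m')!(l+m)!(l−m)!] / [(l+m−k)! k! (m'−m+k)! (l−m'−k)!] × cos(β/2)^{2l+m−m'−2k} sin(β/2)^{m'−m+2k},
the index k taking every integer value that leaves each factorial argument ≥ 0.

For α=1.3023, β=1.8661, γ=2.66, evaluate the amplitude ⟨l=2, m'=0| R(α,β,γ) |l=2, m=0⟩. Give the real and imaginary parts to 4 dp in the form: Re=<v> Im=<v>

Re=-0.3730 Im=0.0000

D^2_{0,0}(1.3023,1.8661,2.66) = e^{-i·0·1.3023}·d^2_{0,0}(1.8661)·e^{-i·0·2.66}. Compute d first:
Half-angle: c=0.595386, s=0.803440. N=√(2·2·2·2)=4.000000
Admissible k: 0..2 (factorial args all ≥0)
  k=0: (−1)^0·4.0000/(4)·0.5954^4·0.8034^0 = +0.125659
  k=1: (−1)^1·4.0000/(1)·0.5954^2·0.8034^2 = -0.915301
  k=2: (−1)^2·4.0000/(4)·0.5954^0·0.8034^4 = +0.416690
d^2_{0,0}(1.8661) = +0.125659 -0.915301 +0.416690 = -0.372952
Attach z-rotation phases: D = e^{-i(0)(1.3023)}·(-0.372952)·e^{-i(0)(2.66)} = -0.372952+0.000000i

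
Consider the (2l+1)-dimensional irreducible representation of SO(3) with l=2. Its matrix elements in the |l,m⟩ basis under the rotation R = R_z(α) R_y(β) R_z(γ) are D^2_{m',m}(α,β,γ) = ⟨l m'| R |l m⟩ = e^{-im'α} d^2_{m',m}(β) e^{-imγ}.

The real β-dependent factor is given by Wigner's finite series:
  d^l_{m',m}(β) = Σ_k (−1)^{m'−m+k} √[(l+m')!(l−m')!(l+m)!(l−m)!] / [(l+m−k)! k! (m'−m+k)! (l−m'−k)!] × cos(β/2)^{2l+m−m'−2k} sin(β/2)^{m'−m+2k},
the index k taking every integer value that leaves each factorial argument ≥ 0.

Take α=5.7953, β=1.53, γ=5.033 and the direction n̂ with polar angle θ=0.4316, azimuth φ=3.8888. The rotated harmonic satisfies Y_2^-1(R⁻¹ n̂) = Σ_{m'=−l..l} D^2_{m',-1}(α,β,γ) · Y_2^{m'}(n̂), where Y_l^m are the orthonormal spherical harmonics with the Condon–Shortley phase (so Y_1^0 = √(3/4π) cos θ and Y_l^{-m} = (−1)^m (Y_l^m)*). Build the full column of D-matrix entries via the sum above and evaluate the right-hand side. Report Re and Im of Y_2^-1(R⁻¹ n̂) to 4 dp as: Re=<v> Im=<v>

Need the full column D^2_{m',-1} for m'=−2..2 at α=5.7953, β=1.53, γ=5.033.
cos(β/2)=0.721382, sin(β/2)=0.692537
d^2_{-2,-1}: single k=1 term ⇒ +0.519960;  D = -0.316804-0.412302i
d^2_{-1,-1}: k∈[0..1] ⇒ +0.270808 -0.748752 = -0.477944;  D = +0.079575+0.471273i
d^2_{0,-1}: k∈[0..1] ⇒ -0.636818 +0.586908 = -0.049910;  D = -0.015729+0.047366i
d^2_{1,-1}: k∈[0..1] ⇒ +0.748752 -0.230023 = +0.518729;  D = +0.375171-0.358227i
d^2_{2,-1}: single k=0 term ⇒ -0.479208;  D = -0.461278+0.129858i
Y_2^{m'}(θ=0.4316,φ=3.8888) and Σ D·Y over m':
  (-0.3168-0.4123i)·(+0.0052-0.0674i)  (+0.0796+0.4713i)·(-0.2153+0.1995i)  (-0.0157+0.0474i)·(+0.4652+0.0000i)  (+0.3752-0.3582i)·(+0.2153+0.1995i)  (-0.4613+0.1299i)·(+0.0052+0.0674i)
Y_2^-1(R⁻¹ n̂) = -0.006770-0.077066i

Re=-0.0068 Im=-0.0771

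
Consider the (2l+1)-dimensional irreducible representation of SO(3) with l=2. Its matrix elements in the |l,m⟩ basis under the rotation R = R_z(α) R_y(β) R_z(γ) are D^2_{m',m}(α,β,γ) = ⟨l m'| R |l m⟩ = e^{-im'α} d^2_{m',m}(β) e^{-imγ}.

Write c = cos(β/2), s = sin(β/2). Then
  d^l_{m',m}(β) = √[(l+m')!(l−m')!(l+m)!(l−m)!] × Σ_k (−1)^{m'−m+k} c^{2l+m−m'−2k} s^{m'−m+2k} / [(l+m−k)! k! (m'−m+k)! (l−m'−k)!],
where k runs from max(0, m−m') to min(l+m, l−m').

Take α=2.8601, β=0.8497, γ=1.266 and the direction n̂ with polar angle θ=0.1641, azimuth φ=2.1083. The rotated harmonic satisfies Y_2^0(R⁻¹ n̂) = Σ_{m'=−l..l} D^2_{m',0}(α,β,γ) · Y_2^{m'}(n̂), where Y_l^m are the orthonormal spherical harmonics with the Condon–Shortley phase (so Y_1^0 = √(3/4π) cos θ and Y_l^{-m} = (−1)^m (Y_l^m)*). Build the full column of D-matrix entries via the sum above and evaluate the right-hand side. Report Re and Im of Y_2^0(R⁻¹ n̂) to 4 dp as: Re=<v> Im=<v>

Re=0.2041 Im=0.0000

Need the full column D^2_{m',0} for m'=−2..2 at α=2.8601, β=0.8497, γ=1.266.
cos(β/2)=0.911101, sin(β/2)=0.412184
d^2_{-2,0}: single k=2 term ⇒ +0.345454;  D = +0.292139-0.184374i
d^2_{-1,0}: k∈[1..2] ⇒ +0.763600 -0.156284 = +0.607315;  D = -0.583413+0.168706i
d^2_{0,0}: k∈[0..2] ⇒ +0.689073 -0.564125 +0.028865 = +0.153813;  D = +0.153813+0.000000i
d^2_{1,0}: k∈[0..1] ⇒ -0.763600 +0.156284 = -0.607315;  D = +0.583413+0.168706i
d^2_{2,0}: single k=0 term ⇒ +0.345454;  D = +0.292139+0.184374i
Y_2^{m'}(θ=0.1641,φ=2.1083) and Σ D·Y over m':
  (+0.2921-0.1844i)·(-0.0049+0.0091i)  (-0.5834+0.1687i)·(-0.0637-0.1070i)  (+0.1538+0.0000i)·(+0.6055+0.0000i)  (+0.5834+0.1687i)·(+0.0637-0.1070i)  (+0.2921+0.1844i)·(-0.0049-0.0091i)
Y_2^0(R⁻¹ n̂) = +0.204088-0.000000i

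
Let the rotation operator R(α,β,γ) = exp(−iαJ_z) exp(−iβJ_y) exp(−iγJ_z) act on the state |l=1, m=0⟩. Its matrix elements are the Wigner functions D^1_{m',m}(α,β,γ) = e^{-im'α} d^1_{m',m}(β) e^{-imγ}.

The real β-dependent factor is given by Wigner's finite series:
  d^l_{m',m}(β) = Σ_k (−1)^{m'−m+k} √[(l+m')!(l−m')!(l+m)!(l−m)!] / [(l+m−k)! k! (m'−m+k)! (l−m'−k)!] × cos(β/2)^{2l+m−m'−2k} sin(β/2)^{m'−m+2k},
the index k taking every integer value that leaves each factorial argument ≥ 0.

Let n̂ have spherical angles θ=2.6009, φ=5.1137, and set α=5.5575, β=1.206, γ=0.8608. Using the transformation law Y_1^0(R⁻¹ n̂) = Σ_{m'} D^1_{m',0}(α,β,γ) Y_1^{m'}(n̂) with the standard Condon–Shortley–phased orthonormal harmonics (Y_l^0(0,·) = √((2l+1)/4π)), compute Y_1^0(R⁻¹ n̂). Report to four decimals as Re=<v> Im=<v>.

Re=0.0627 Im=0.0000

Need the full column D^1_{m',0} for m'=−1..1 at α=5.5575, β=1.206, γ=0.8608.
cos(β/2)=0.823638, sin(β/2)=0.567116
d^1_{-1,0}: single k=1 term ⇒ +0.660577;  D = +0.494141-0.438391i
d^1_{0,0}: k∈[0..1] ⇒ +0.678380 -0.321620 = +0.356759;  D = +0.356759+0.000000i
d^1_{1,0}: single k=0 term ⇒ -0.660577;  D = -0.494141-0.438391i
Y_1^{m'}(θ=2.6009,φ=5.1137) and Σ D·Y over m':
  (+0.4941-0.4384i)·(+0.0695+0.1637i)  (+0.3568+0.0000i)·(-0.4189+0.0000i)  (-0.4941-0.4384i)·(-0.0695+0.1637i)
Y_1^0(R⁻¹ n̂) = +0.062741+0.000000i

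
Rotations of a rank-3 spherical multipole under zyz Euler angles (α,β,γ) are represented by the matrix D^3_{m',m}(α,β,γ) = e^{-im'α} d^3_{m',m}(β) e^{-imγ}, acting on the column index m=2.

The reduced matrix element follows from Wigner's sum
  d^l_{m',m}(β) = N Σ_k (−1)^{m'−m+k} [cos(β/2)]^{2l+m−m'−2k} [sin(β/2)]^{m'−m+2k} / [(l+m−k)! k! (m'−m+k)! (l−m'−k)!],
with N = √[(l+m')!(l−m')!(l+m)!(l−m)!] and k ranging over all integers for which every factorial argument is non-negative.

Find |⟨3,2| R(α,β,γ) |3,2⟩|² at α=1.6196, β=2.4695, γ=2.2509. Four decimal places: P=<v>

P=0.0026

Split into d^3_{2,2}(β=2.4695) × two z-phases.
Half-angle: c=0.329757, s=0.944066. N=√(120·1·120·1)=120.000000
The bounds max(0,m−m')=0 and min(l+m,l−m')=1 give 2 terms
  k=0: (−1)^0·120.0000/(120)·0.3298^6·0.9441^0 = +0.001286
  k=1: (−1)^1·120.0000/(24)·0.3298^4·0.9441^2 = -0.052693
d^3_{2,2}(2.4695) = +0.001286 -0.052693 = -0.051407
|D^3_{2,2}|² = |d^3_{2,2}(β)|² = (-0.051407)² = 0.002643 (the z-rotation phases have unit modulus)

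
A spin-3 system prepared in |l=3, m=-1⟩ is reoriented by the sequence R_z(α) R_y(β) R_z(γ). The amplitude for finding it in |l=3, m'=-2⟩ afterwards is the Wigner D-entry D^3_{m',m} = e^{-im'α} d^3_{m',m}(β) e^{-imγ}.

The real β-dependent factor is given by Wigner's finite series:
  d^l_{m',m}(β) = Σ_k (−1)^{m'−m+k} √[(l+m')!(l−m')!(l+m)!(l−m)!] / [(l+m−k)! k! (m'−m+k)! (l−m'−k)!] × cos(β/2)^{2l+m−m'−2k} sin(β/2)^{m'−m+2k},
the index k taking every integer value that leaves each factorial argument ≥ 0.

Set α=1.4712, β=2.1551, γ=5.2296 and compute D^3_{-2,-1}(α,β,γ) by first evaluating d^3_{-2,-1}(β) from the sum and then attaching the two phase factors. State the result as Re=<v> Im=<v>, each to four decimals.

Re=0.1227 Im=-0.3728

First d^3_{-2,-1}(β=2.1551), then the phase factors e^{-i(-2)α} and e^{-i(-1)γ}:
Half-angle: c=0.473488, s=0.880800. N=√(1·120·2·24)=75.894664
k∈{1,2} keeps every argument non-negative
  k=1: (−1)^0·75.8947/(24)·0.4735^5·0.8808^1 = +0.066286
  k=2: (−1)^1·75.8947/(12)·0.4735^3·0.8808^3 = -0.458763
d^3_{-2,-1}(2.1551) = +0.066286 -0.458763 = -0.392477
Attach z-rotation phases: D = e^{-i(-2)(1.4712)}·(-0.392477)·e^{-i(-1)(5.2296)} = +0.122722-0.372797i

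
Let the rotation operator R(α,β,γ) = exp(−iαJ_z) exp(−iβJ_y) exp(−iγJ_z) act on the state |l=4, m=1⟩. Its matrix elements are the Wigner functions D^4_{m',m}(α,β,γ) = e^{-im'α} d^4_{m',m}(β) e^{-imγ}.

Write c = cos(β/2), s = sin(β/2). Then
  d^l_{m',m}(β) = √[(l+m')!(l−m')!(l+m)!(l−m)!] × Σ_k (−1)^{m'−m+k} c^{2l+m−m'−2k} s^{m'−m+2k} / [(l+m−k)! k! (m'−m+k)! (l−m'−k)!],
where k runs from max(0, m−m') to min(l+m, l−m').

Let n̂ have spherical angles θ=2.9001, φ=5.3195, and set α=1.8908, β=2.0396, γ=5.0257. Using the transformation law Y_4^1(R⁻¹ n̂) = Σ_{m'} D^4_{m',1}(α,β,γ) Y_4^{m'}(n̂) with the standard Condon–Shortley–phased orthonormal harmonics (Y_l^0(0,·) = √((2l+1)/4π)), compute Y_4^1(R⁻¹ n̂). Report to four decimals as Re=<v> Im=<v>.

Re=0.1053 Im=0.2613

Need the full column D^4_{m',1} for m'=−4..4 at α=1.8908, β=2.0396, γ=5.0257.
cos(β/2)=0.523536, sin(β/2)=0.852003
d^4_{-4,1}: single k=5 term ⇒ +0.482104;  D = -0.396780+0.273843i
d^4_{-3,1}: k∈[4..5] ⇒ +0.523687 -0.832169 = -0.308483;  D = -0.246193-0.185878i
d^4_{-2,1}: k∈[3..5] ⇒ +0.344012 -1.366637 +0.723889 = -0.298736;  D = -0.095869+0.282936i
d^4_{-1,1}: k∈[2..5] ⇒ +0.149473 -1.187610 +1.572652 -0.277671 = +0.256845;  D = -0.256839-0.001719i
d^4_{0,1}: k∈[1..4] ⇒ +0.041076 -0.652716 +1.728675 -0.763046 = +0.353988;  D = +0.109103+0.336755i
d^4_{1,1}: k∈[0..3] ⇒ +0.005644 -0.224210 +1.187610 -1.048435 = -0.079391;  D = -0.063995+0.046985i
d^4_{2,1}: k∈[0..2] ⇒ -0.038968 +0.516017 -0.911092 = -0.434042;  D = +0.353892+0.251302i
d^4_{3,1}: k∈[0..1] ⇒ +0.118641 -0.523687 = -0.405046;  D = +0.118722-0.387256i
d^4_{4,1}: single k=0 term ⇒ -0.182034;  D = -0.181988+0.004101i
Y_4^{m'}(θ=2.9001,φ=5.3195) and Σ D·Y over m':
  (-0.3968+0.2738i)·(-0.0011-0.0009i)  (-0.2462-0.1859i)·(+0.0161-0.0041i)  (-0.0959+0.2829i)·(-0.0374+0.1004i)  (-0.2568-0.0017i)·(-0.2256-0.3248i)  (+0.1091+0.3368i)·(+0.6164+0.0000i)  (-0.0640+0.0470i)·(+0.2256-0.3248i)  (+0.3539+0.2513i)·(-0.0374-0.1004i)  (+0.1187-0.3873i)·(-0.0161-0.0041i)  (-0.1820+0.0041i)·(-0.0011+0.0009i)
Y_4^1(R⁻¹ n̂) = +0.105281+0.261292i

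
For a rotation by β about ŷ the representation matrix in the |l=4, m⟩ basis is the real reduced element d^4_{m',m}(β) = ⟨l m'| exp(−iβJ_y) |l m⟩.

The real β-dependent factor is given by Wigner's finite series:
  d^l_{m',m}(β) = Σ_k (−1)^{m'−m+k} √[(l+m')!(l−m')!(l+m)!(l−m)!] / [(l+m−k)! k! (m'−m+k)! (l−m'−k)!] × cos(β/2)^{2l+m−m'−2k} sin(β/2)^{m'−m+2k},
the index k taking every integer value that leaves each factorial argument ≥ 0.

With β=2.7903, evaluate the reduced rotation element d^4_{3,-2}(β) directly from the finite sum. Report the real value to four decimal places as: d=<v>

d^4_{3,-2}(β=2.7903) via Wigner's sum:
Half-angle: c=0.174745, s=0.984614. N=√(5040·1·2·720)=2693.993318
Admissible k: 0..1 (factorial args all ≥0)
  k=0: (−1)^5·2693.9933/(240)·0.1747^3·0.9846^5 = -0.055428
  k=1: (−1)^6·2693.9933/(720)·0.1747^1·0.9846^7 = +0.586583
d^4_{3,-2}(2.7903) = -0.055428 +0.586583 = +0.531155

d=0.5312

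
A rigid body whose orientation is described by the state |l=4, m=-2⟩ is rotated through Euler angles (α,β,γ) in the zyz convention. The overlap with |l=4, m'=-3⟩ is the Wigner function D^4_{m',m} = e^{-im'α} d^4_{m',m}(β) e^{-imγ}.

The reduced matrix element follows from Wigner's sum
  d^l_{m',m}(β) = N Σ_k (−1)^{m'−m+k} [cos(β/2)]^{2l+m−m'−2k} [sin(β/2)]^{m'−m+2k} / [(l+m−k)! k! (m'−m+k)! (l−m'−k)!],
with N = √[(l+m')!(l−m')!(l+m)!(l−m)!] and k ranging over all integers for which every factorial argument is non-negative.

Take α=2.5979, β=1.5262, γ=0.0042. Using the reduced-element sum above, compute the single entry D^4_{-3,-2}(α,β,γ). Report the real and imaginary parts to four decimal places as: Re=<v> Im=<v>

Split into d^4_{-3,-2}(β=1.5262) × two z-phases.
With c≡cos(β/2)=0.722697 and s≡sin(β/2)=0.691165, N=[1·5040·2·720]^{1/2}=2693.993318
k∈{1,2} keeps every argument non-negative
  k=1: (−1)^0·2693.9933/(720)·0.7227^7·0.6912^1 = +0.266280
  k=2: (−1)^1·2693.9933/(240)·0.7227^5·0.6912^3 = -0.730654
d^4_{-3,-2}(1.5262) = +0.266280 -0.730654 = -0.464373
D = (+0.060245+0.998184i)·(-0.464373)·(+0.999965+0.008400i) = -0.024082-0.463749i

Re=-0.0241 Im=-0.4637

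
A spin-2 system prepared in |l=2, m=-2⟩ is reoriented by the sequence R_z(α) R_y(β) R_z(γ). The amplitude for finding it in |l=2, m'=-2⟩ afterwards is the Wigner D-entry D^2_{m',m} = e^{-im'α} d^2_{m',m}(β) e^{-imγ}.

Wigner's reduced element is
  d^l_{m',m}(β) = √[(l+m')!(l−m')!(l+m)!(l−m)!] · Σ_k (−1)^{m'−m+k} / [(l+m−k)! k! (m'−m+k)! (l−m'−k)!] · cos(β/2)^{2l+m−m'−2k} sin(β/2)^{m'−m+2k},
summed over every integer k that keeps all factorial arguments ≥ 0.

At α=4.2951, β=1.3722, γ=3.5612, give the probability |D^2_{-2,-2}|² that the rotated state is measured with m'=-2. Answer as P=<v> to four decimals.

P=0.1284

First d^2_{-2,-2}(β=1.3722), then the phase factors e^{-i(-2)α} and e^{-i(-2)γ}:
With c≡cos(β/2)=0.773723 and s≡sin(β/2)=0.633524, N=[1·24·1·24]^{1/2}=24.000000
k: max(0,(-2)−(-2))=0 … min(2+(-2),2−(-2))=0
  k=0: (−1)^0·24.0000/(24)·0.7737^4·0.6335^0 = +0.358378
d^2_{-2,-2}(1.3722) = +0.358378
|D^2_{-2,-2}|² = |d^2_{-2,-2}(β)|² = (+0.358378)² = 0.128435 (the z-rotation phases have unit modulus)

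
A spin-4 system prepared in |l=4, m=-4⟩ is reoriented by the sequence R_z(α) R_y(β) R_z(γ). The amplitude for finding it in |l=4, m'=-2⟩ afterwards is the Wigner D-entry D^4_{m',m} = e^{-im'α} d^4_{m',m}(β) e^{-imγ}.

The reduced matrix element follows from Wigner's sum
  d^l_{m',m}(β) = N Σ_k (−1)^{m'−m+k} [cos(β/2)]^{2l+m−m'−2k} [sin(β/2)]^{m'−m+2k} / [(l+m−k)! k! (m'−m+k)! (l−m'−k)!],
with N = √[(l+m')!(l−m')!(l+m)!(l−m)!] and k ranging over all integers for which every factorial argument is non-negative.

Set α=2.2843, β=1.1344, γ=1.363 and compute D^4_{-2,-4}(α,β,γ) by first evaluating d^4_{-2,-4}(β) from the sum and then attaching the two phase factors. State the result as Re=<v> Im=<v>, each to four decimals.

First d^4_{-2,-4}(β=1.1344), then the phase factors e^{-i(-2)α} and e^{-i(-4)γ}:
With c≡cos(β/2)=0.843409 and s≡sin(β/2)=0.537273, N=[2·720·1·40320]^{1/2}=7619.763776
The bounds max(0,m−m')=0 and min(l+m,l−m')=0 give 1 term
  k=0: (−1)^2·7619.7638/(1440)·0.8434^6·0.5373^2 = +0.549790
d^4_{-2,-4}(1.1344) = +0.549790
D = (-0.143294-0.989680i)·(+0.549790)·(+0.674001-0.738731i) = -0.455054-0.308536i

Re=-0.4551 Im=-0.3085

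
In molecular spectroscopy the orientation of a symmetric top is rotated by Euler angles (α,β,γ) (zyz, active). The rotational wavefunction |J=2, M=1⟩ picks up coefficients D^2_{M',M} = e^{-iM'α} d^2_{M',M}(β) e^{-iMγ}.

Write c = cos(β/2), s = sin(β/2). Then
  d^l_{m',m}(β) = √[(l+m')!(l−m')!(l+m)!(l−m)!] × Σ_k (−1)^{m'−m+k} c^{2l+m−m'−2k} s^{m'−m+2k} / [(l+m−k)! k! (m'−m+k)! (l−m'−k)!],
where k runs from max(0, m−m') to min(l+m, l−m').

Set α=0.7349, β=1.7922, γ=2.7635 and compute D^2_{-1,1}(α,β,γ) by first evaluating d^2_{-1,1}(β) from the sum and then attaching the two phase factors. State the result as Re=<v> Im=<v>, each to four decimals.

D^2_{-1,1}(0.7349,1.7922,2.7635) = e^{-i·-1·0.7349}·d^2_{-1,1}(1.7922)·e^{-i·1·2.7635}. Compute d first:
Half-angle: c=0.624660, s=0.780897. N=√(1·6·6·1)=6.000000
k∈{2,3} keeps every argument non-negative
  k=2: (−1)^0·6.0000/(2)·0.6247^2·0.7809^2 = +0.713832
  k=3: (−1)^1·6.0000/(6)·0.6247^0·0.7809^4 = -0.371856
d^2_{-1,1}(1.7922) = +0.713832 -0.371856 = +0.341977
D = (+0.741898+0.670513i)·(+0.341977)·(-0.929370-0.369149i) = -0.151146-0.306762i

Re=-0.1511 Im=-0.3068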